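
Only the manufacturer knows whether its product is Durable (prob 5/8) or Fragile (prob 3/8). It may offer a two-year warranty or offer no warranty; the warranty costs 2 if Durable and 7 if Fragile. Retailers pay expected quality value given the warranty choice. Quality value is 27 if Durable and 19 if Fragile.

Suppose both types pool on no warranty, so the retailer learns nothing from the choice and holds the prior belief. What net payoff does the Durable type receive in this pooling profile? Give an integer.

Pooled price = 5/8·27 + 3/8·19 = 24.
Durable pays no cost for no warranty, so net payoff = 24.

24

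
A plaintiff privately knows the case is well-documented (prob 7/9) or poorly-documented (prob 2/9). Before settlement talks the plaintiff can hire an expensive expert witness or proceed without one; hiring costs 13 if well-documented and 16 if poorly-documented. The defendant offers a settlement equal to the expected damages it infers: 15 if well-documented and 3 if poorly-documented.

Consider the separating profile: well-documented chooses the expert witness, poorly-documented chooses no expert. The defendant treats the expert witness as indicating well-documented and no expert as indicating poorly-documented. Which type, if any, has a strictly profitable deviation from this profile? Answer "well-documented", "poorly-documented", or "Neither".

well-documented

The expert witness pays 15; no expert pays 3.
well-documented: assigned the expert witness, nets 15 − 13 = 2; deviating to no expert nets 3.
poorly-documented: assigned no expert, nets 3; deviating to the expert witness nets 15 − 16 = -1.
The well-documented type gains 1 by deviating.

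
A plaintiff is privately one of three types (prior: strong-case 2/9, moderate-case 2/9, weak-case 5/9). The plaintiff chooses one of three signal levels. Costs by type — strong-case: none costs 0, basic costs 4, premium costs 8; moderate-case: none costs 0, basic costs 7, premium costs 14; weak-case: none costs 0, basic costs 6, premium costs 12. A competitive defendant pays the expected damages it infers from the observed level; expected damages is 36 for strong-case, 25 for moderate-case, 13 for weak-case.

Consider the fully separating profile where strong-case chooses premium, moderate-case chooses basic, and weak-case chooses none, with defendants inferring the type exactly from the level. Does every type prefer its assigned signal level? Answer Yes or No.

No

Separating settlements: premium → 36, basic → 25, none → 13.
strong-case (assigned premium): none: 13 − 0 = 13; basic: 25 − 4 = 21; premium: 36 − 8 = 28. strong-case stays.
moderate-case (assigned basic): none: 13 − 0 = 13; basic: 25 − 7 = 18; premium: 36 − 14 = 22. moderate-case prefers premium.
weak-case (assigned none): none: 13 − 0 = 13; basic: 25 − 6 = 19; premium: 36 − 12 = 24. weak-case prefers premium.
At least one type deviates; the separating profile fails.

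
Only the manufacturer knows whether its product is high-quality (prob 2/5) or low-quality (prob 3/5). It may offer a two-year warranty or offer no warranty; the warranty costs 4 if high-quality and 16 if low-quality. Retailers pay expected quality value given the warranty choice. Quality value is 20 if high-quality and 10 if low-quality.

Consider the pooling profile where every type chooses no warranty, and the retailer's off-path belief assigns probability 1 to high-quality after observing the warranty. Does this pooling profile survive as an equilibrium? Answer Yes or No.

On path, the retailer holds the prior and pays 2/5·20 + 3/5·10 = 14. Off path (the warranty), believing high-quality, it pays 20.
high-quality: no warranty nets 14; the warranty nets 20 − 4 = 16. high-quality would deviate.
low-quality: no warranty nets 14; the warranty nets 20 − 16 = 4. low-quality stays.
A type deviates, so pooling fails.

No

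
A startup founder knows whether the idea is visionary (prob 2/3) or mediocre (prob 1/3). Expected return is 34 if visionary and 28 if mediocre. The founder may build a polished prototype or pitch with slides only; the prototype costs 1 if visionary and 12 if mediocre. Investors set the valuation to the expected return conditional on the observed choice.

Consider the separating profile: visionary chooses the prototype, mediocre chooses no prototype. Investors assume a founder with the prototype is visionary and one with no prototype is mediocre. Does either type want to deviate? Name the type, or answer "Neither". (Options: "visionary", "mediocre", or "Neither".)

The prototype pays 34; no prototype pays 28.
visionary: assigned the prototype, nets 34 − 1 = 33; deviating to no prototype nets 28.
mediocre: assigned no prototype, nets 28; deviating to the prototype nets 34 − 12 = 22.
Both types strictly prefer their assigned action; no profitable deviation.

Neither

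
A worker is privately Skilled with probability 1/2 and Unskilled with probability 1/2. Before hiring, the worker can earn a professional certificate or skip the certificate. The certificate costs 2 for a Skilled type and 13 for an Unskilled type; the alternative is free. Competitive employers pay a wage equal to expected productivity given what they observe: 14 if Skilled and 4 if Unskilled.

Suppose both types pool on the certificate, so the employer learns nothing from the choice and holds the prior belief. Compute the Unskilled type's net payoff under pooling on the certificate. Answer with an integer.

Pooled wage = 1/2·14 + 1/2·4 = 9.
Unskilled pays cost 13 for the certificate, so net payoff = 9 − 13 = -4.

-4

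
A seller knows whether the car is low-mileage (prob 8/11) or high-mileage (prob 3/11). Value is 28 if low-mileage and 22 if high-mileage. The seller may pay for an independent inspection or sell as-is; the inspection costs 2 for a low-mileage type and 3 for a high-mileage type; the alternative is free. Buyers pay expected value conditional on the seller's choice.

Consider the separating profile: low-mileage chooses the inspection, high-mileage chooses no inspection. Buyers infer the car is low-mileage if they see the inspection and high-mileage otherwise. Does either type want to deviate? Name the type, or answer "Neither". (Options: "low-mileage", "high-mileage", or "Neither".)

high-mileage

The inspection pays 28; no inspection pays 22.
low-mileage: assigned the inspection, nets 28 − 2 = 26; deviating to no inspection nets 22.
high-mileage: assigned no inspection, nets 22; deviating to the inspection nets 28 − 3 = 25.
The high-mileage type gains 3 by deviating.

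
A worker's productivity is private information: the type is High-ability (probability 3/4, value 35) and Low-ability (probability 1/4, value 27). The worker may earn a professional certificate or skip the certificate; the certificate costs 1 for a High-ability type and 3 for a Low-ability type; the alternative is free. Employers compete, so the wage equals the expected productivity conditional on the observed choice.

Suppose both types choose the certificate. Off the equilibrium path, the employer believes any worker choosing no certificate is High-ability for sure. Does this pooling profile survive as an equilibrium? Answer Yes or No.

On path, the employer holds the prior and pays 3/4·35 + 1/4·27 = 33. Off path (no certificate), believing High-ability, it pays 35.
High-ability: the certificate nets 33 − 1 = 32; no certificate nets 35. High-ability would deviate.
Low-ability: the certificate nets 33 − 3 = 30; no certificate nets 35. Low-ability would deviate.
A type deviates, so pooling fails.

No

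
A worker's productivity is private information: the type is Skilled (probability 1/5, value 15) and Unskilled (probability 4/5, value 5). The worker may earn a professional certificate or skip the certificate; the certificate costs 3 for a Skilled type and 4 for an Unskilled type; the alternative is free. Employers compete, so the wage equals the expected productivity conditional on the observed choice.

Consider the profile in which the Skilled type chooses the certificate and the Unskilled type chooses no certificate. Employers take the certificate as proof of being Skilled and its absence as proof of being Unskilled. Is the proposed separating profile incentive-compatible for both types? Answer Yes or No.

Under these beliefs, the certificate earns wage 15 and no certificate earns wage 5.
Skilled: the certificate nets 15 − 3 = 12; no certificate nets 5. Skilled prefers the certificate.
Unskilled: the certificate nets 15 − 4 = 11; no certificate nets 5. Unskilled would deviate to the certificate.
Unskilled has a profitable deviation, so the profile is not an equilibrium.

No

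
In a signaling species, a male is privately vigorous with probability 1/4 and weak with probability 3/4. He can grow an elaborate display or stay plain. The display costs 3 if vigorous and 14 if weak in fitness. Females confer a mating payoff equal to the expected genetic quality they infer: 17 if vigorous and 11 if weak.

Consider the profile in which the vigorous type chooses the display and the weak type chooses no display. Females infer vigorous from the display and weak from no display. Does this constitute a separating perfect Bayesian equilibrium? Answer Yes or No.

Yes

Under these beliefs, the display earns mating payoff 17 and no display earns mating payoff 11.
vigorous: the display nets 17 − 3 = 14; no display nets 11. vigorous prefers the display.
weak: the display nets 17 − 14 = 3; no display nets 11. weak prefers no display.
Neither type deviates, so the separating profile is an equilibrium.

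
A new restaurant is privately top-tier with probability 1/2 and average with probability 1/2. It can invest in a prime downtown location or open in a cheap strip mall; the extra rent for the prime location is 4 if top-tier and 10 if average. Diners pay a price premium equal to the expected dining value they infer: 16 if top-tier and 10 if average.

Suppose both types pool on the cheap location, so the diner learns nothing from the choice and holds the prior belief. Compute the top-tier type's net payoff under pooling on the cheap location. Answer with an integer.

13

Pooled price premium = 1/2·16 + 1/2·10 = 13.
top-tier pays no cost for the cheap location, so net payoff = 13.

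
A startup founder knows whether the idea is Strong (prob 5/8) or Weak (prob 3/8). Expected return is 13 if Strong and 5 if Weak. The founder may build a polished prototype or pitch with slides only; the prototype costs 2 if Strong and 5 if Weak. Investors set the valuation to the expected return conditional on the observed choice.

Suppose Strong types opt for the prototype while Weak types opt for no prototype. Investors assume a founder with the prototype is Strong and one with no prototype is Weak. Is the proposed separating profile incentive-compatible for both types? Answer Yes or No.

No

Under these beliefs, the prototype earns valuation 13 and no prototype earns valuation 5.
Strong: the prototype nets 13 − 2 = 11; no prototype nets 5. Strong prefers the prototype.
Weak: the prototype nets 13 − 5 = 8; no prototype nets 5. Weak would deviate to the prototype.
Weak has a profitable deviation, so the profile is not an equilibrium.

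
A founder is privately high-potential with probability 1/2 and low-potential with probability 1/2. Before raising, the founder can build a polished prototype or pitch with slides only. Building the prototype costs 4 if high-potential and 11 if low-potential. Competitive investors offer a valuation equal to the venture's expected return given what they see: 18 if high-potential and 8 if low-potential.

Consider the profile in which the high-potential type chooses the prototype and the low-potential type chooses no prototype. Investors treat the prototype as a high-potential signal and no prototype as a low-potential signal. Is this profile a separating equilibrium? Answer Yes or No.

Under these beliefs, the prototype earns valuation 18 and no prototype earns valuation 8.
high-potential: the prototype nets 18 − 4 = 14; no prototype nets 8. high-potential prefers the prototype.
low-potential: the prototype nets 18 − 11 = 7; no prototype nets 8. low-potential prefers no prototype.
Neither type deviates, so the separating profile is an equilibrium.

Yes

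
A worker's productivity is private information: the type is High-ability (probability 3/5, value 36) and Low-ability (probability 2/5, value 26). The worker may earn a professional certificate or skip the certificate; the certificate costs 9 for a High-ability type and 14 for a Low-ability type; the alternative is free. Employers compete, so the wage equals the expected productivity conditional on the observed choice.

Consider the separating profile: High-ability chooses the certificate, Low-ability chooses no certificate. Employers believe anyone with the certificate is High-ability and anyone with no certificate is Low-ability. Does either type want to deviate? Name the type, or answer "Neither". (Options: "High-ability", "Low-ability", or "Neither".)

Neither

The certificate pays 36; no certificate pays 26.
High-ability: assigned the certificate, nets 36 − 9 = 27; deviating to no certificate nets 26.
Low-ability: assigned no certificate, nets 26; deviating to the certificate nets 36 − 14 = 22.
Both types strictly prefer their assigned action; no profitable deviation.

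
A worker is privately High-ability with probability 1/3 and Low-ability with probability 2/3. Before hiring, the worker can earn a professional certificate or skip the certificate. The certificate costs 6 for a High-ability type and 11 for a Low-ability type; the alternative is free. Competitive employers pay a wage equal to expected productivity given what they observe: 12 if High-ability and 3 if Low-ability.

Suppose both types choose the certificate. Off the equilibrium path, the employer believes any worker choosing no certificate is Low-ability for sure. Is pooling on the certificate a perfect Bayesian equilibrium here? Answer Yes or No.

No

On path, the employer holds the prior and pays 1/3·12 + 2/3·3 = 6. Off path (no certificate), believing Low-ability, it pays 3.
High-ability: the certificate nets 6 − 6 = 0; no certificate nets 3. High-ability would deviate.
Low-ability: the certificate nets 6 − 11 = -5; no certificate nets 3. Low-ability would deviate.
A type deviates, so pooling fails.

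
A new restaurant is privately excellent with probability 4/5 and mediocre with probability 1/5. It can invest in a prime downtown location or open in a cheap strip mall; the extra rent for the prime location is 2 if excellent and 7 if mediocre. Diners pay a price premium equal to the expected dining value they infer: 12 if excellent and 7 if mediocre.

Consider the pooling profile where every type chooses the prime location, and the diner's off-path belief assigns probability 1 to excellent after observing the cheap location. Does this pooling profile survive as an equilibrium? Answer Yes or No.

No

On path, the diner holds the prior and pays 4/5·12 + 1/5·7 = 11. Off path (the cheap location), believing excellent, it pays 12.
excellent: the prime location nets 11 − 2 = 9; the cheap location nets 12. excellent would deviate.
mediocre: the prime location nets 11 − 7 = 4; the cheap location nets 12. mediocre would deviate.
A type deviates, so pooling fails.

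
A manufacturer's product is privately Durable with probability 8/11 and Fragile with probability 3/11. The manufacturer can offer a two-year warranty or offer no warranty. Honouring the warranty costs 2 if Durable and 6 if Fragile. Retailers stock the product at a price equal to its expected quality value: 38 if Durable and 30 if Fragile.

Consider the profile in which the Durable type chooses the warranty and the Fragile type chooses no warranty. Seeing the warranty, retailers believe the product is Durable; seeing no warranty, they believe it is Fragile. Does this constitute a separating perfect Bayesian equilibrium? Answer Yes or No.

No

Under these beliefs, the warranty earns price 38 and no warranty earns price 30.
Durable: the warranty nets 38 − 2 = 36; no warranty nets 30. Durable prefers the warranty.
Fragile: the warranty nets 38 − 6 = 32; no warranty nets 30. Fragile would deviate to the warranty.
Fragile has a profitable deviation, so the profile is not an equilibrium.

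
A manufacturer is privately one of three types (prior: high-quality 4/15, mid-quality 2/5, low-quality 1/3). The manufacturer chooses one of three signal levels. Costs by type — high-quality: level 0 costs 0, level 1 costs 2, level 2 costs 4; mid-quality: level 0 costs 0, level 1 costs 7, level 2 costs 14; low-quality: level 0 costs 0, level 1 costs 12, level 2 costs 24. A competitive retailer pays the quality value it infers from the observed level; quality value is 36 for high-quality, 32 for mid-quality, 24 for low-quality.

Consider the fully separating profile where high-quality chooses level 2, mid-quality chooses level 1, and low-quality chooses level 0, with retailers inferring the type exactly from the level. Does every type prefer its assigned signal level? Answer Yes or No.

Separating prices: level 2 → 36, level 1 → 32, level 0 → 24.
high-quality (assigned level 2): level 0: 24 − 0 = 24; level 1: 32 − 2 = 30; level 2: 36 − 4 = 32. high-quality stays.
mid-quality (assigned level 1): level 0: 24 − 0 = 24; level 1: 32 − 7 = 25; level 2: 36 − 14 = 22. mid-quality stays.
low-quality (assigned level 0): level 0: 24 − 0 = 24; level 1: 32 − 12 = 20; level 2: 36 − 24 = 12. low-quality stays.
Every type prefers its assigned level; separation holds.

Yes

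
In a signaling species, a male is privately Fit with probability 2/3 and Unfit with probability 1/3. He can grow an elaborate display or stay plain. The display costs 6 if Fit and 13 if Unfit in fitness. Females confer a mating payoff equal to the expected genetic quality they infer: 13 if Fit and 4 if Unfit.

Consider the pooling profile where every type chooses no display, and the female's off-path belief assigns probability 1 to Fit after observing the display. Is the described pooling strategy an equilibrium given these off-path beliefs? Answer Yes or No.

On path, the female holds the prior and pays 2/3·13 + 1/3·4 = 10. Off path (the display), believing Fit, it pays 13.
Fit: no display nets 10; the display nets 13 − 6 = 7. Fit stays.
Unfit: no display nets 10; the display nets 13 − 13 = 0. Unfit stays.
No type deviates, so pooling is sustained.

Yes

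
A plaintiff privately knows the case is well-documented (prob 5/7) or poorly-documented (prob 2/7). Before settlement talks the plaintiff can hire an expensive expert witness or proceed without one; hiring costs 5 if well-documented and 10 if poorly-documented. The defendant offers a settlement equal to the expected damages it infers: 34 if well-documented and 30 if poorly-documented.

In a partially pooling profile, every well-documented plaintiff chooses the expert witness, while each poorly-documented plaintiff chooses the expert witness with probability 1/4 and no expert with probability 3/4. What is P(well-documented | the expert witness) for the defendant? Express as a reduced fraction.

P(the expert witness) = (5/7)·1 + (2/7)·(1/4) = 11/14.
By Bayes' rule, P(well-documented | the expert witness) = (5/7) / (11/14) = 10/11.

10/11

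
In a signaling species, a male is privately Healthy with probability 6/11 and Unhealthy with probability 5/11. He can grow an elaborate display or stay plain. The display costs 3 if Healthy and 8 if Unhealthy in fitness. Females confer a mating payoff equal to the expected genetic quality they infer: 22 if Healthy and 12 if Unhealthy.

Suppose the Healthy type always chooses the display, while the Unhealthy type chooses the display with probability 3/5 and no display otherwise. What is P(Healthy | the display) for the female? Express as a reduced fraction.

2/3

P(the display) = (6/11)·1 + (5/11)·(3/5) = 9/11.
By Bayes' rule, P(Healthy | the display) = (6/11) / (9/11) = 2/3.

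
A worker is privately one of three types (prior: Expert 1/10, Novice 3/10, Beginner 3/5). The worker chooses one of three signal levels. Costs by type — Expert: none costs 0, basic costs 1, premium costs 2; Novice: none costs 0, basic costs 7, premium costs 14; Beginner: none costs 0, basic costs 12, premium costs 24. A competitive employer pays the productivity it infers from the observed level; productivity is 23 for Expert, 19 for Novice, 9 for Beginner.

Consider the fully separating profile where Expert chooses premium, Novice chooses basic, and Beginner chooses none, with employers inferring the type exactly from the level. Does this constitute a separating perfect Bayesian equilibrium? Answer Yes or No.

Separating wages: premium → 23, basic → 19, none → 9.
Expert (assigned premium): none: 9 − 0 = 9; basic: 19 − 1 = 18; premium: 23 − 2 = 21. Expert stays.
Novice (assigned basic): none: 9 − 0 = 9; basic: 19 − 7 = 12; premium: 23 − 14 = 9. Novice stays.
Beginner (assigned none): none: 9 − 0 = 9; basic: 19 − 12 = 7; premium: 23 − 24 = -1. Beginner stays.
Every type prefers its assigned level; separation holds.

Yes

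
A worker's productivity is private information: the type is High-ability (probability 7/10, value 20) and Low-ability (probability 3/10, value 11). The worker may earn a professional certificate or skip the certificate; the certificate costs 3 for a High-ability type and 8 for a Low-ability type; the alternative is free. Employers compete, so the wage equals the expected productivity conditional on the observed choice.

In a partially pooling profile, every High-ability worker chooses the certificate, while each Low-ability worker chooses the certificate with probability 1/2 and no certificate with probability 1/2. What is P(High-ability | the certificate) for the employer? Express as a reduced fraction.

P(the certificate) = (7/10)·1 + (3/10)·(1/2) = 17/20.
By Bayes' rule, P(High-ability | the certificate) = (7/10) / (17/20) = 14/17.

14/17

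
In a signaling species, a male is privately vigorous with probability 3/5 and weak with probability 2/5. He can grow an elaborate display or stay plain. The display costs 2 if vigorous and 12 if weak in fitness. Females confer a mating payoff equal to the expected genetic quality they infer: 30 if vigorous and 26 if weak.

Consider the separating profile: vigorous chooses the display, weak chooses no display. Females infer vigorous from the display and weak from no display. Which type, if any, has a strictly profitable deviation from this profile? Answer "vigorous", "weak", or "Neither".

The display pays 30; no display pays 26.
vigorous: assigned the display, nets 30 − 2 = 28; deviating to no display nets 26.
weak: assigned no display, nets 26; deviating to the display nets 30 − 12 = 18.
Both types strictly prefer their assigned action; no profitable deviation.

Neither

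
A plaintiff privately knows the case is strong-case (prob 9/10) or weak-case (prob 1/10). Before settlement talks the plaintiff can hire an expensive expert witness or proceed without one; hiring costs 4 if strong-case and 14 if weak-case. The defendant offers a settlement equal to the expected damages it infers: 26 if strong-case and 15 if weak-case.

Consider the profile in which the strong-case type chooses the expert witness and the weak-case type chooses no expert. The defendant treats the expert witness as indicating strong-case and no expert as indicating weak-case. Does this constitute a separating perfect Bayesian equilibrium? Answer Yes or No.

Under these beliefs, the expert witness earns settlement 26 and no expert earns settlement 15.
strong-case: the expert witness nets 26 − 4 = 22; no expert nets 15. strong-case prefers the expert witness.
weak-case: the expert witness nets 26 − 14 = 12; no expert nets 15. weak-case prefers no expert.
Neither type deviates, so the separating profile is an equilibrium.

Yes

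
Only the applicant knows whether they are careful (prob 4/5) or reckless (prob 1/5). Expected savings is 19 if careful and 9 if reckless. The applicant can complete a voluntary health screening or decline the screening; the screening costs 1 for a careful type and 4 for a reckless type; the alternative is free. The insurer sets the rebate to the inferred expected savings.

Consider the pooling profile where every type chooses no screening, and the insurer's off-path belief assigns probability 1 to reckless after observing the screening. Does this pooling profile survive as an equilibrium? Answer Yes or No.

Yes

On path, the insurer holds the prior and pays 4/5·19 + 1/5·9 = 17. Off path (the screening), believing reckless, it pays 9.
careful: no screening nets 17; the screening nets 9 − 1 = 8. careful stays.
reckless: no screening nets 17; the screening nets 9 − 4 = 5. reckless stays.
No type deviates, so pooling is sustained.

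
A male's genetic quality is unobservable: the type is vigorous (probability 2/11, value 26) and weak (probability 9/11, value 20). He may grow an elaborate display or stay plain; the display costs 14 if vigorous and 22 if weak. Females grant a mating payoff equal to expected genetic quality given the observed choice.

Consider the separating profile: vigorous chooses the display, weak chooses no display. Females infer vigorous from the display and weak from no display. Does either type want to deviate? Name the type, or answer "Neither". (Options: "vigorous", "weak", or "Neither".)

The display pays 26; no display pays 20.
vigorous: assigned the display, nets 26 − 14 = 12; deviating to no display nets 20.
weak: assigned no display, nets 20; deviating to the display nets 26 − 22 = 4.
The vigorous type gains 8 by deviating.

vigorous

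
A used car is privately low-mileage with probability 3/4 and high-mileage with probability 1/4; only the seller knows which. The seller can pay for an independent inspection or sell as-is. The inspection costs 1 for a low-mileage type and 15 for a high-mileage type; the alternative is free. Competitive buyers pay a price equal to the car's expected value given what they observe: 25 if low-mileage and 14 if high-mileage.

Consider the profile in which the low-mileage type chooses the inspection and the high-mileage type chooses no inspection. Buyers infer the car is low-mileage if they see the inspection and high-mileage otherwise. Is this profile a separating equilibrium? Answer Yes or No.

Under these beliefs, the inspection earns price 25 and no inspection earns price 14.
low-mileage: the inspection nets 25 − 1 = 24; no inspection nets 14. low-mileage prefers the inspection.
high-mileage: the inspection nets 25 − 15 = 10; no inspection nets 14. high-mileage prefers no inspection.
Neither type deviates, so the separating profile is an equilibrium.

Yes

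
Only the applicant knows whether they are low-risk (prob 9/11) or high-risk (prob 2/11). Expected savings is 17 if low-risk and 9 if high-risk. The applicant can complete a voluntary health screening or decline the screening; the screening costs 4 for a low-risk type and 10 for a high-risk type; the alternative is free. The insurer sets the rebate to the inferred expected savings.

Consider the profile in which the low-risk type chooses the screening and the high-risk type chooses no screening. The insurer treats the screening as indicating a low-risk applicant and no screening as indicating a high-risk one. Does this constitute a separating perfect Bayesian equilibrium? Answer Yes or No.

Yes

Under these beliefs, the screening earns rebate 17 and no screening earns rebate 9.
low-risk: the screening nets 17 − 4 = 13; no screening nets 9. low-risk prefers the screening.
high-risk: the screening nets 17 − 10 = 7; no screening nets 9. high-risk prefers no screening.
Neither type deviates, so the separating profile is an equilibrium.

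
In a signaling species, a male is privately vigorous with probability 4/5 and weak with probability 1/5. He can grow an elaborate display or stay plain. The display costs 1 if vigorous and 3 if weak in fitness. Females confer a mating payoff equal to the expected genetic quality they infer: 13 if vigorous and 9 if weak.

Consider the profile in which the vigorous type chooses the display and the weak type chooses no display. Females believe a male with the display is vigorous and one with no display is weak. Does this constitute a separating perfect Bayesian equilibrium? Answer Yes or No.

Under these beliefs, the display earns mating payoff 13 and no display earns mating payoff 9.
vigorous: the display nets 13 − 1 = 12; no display nets 9. vigorous prefers the display.
weak: the display nets 13 − 3 = 10; no display nets 9. weak would deviate to the display.
weak has a profitable deviation, so the profile is not an equilibrium.

No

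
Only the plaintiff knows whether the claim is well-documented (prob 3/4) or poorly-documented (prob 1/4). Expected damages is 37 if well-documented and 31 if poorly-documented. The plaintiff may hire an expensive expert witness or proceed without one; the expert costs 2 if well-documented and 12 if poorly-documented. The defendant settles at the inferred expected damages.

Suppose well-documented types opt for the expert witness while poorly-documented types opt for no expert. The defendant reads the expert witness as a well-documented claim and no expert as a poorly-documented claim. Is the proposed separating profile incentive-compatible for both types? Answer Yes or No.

Yes

Under these beliefs, the expert witness earns settlement 37 and no expert earns settlement 31.
well-documented: the expert witness nets 37 − 2 = 35; no expert nets 31. well-documented prefers the expert witness.
poorly-documented: the expert witness nets 37 − 12 = 25; no expert nets 31. poorly-documented prefers no expert.
Neither type deviates, so the separating profile is an equilibrium.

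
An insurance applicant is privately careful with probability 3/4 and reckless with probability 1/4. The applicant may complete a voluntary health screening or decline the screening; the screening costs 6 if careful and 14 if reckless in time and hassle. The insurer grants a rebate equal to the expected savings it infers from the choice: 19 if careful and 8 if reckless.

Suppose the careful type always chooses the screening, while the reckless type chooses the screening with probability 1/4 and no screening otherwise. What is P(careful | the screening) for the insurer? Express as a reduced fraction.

12/13

P(the screening) = (3/4)·1 + (1/4)·(1/4) = 13/16.
By Bayes' rule, P(careful | the screening) = (3/4) / (13/16) = 12/13.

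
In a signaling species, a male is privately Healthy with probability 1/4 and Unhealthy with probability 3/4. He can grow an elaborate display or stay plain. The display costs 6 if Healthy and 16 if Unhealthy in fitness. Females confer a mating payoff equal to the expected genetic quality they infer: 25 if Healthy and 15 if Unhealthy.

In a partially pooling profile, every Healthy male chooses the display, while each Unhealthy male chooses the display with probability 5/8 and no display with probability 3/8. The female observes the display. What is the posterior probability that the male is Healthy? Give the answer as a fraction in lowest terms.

8/23

P(the display) = (1/4)·1 + (3/4)·(5/8) = 23/32.
By Bayes' rule, P(Healthy | the display) = (1/4) / (23/32) = 8/23.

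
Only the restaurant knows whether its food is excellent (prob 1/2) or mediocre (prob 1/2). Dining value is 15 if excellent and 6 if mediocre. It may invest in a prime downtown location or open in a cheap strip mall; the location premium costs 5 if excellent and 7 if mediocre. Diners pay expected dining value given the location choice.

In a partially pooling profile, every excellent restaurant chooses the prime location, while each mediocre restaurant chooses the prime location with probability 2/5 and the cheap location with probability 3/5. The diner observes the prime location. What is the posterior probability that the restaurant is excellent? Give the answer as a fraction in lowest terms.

P(the prime location) = (1/2)·1 + (1/2)·(2/5) = 7/10.
By Bayes' rule, P(excellent | the prime location) = (1/2) / (7/10) = 5/7.

5/7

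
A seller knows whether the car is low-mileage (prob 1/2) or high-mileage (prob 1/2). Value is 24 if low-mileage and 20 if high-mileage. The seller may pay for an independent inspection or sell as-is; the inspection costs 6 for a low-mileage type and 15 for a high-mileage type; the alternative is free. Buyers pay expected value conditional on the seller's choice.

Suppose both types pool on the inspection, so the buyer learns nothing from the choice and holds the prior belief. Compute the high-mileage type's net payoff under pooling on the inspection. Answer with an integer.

7

Pooled price = 1/2·24 + 1/2·20 = 22.
high-mileage pays cost 15 for the inspection, so net payoff = 22 − 15 = 7.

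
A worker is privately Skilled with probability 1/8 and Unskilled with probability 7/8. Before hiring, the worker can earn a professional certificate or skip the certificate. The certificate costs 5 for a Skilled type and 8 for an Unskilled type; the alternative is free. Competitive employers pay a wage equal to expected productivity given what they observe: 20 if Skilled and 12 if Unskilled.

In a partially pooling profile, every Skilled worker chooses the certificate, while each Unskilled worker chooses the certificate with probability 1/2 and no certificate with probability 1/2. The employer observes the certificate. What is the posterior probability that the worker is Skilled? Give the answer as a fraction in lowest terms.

P(the certificate) = (1/8)·1 + (7/8)·(1/2) = 9/16.
By Bayes' rule, P(Skilled | the certificate) = (1/8) / (9/16) = 2/9.

2/9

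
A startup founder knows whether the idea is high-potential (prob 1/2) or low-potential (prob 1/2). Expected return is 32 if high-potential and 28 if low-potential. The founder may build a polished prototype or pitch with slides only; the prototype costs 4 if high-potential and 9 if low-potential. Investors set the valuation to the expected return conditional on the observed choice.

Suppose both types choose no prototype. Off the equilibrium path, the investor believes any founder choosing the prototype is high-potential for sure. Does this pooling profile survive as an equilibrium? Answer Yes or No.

Yes

On path, the investor holds the prior and pays 1/2·32 + 1/2·28 = 30. Off path (the prototype), believing high-potential, it pays 32.
high-potential: no prototype nets 30; the prototype nets 32 − 4 = 28. high-potential stays.
low-potential: no prototype nets 30; the prototype nets 32 − 9 = 23. low-potential stays.
No type deviates, so pooling is sustained.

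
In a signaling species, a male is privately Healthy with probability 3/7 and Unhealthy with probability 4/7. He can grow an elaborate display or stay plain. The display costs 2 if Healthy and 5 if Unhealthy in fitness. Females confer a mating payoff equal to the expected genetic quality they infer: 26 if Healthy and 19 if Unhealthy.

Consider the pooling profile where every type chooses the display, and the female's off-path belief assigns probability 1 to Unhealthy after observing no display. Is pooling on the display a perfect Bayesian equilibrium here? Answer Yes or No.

No

On path, the female holds the prior and pays 3/7·26 + 4/7·19 = 22. Off path (no display), believing Unhealthy, it pays 19.
Healthy: the display nets 22 − 2 = 20; no display nets 19. Healthy stays.
Unhealthy: the display nets 22 − 5 = 17; no display nets 19. Unhealthy would deviate.
A type deviates, so pooling fails.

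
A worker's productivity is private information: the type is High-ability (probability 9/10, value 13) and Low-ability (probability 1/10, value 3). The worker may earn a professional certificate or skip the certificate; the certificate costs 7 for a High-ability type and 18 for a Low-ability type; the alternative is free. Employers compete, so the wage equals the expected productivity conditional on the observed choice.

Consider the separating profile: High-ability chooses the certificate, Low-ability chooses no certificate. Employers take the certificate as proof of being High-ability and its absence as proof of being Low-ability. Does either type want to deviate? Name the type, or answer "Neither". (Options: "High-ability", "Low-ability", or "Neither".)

Neither

The certificate pays 13; no certificate pays 3.
High-ability: assigned the certificate, nets 13 − 7 = 6; deviating to no certificate nets 3.
Low-ability: assigned no certificate, nets 3; deviating to the certificate nets 13 − 18 = -5.
Both types strictly prefer their assigned action; no profitable deviation.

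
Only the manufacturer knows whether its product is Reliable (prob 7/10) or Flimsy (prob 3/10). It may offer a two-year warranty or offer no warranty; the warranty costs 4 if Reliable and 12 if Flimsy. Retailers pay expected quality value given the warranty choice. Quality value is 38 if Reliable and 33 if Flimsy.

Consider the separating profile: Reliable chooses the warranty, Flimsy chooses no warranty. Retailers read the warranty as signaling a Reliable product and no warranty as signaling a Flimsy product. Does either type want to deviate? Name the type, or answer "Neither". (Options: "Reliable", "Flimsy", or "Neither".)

The warranty pays 38; no warranty pays 33.
Reliable: assigned the warranty, nets 38 − 4 = 34; deviating to no warranty nets 33.
Flimsy: assigned no warranty, nets 33; deviating to the warranty nets 38 − 12 = 26.
Both types strictly prefer their assigned action; no profitable deviation.

Neither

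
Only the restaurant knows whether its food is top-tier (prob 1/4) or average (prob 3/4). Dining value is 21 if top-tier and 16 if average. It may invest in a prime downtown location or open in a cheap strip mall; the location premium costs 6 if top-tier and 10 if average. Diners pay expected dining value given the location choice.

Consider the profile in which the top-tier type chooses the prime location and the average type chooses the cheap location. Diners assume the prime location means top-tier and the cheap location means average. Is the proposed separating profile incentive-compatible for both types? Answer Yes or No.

Under these beliefs, the prime location earns price premium 21 and the cheap location earns price premium 16.
top-tier: the prime location nets 21 − 6 = 15; the cheap location nets 16. top-tier would deviate to the cheap location.
average: the prime location nets 21 − 10 = 11; the cheap location nets 16. average prefers the cheap location.
top-tier has a profitable deviation, so the profile is not an equilibrium.

No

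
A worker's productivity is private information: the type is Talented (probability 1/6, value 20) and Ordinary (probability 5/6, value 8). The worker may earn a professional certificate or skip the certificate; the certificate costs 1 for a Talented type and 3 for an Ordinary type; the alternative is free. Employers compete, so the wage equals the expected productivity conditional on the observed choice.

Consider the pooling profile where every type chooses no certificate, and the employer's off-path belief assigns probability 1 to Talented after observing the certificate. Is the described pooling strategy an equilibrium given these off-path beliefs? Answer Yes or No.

No

On path, the employer holds the prior and pays 1/6·20 + 5/6·8 = 10. Off path (the certificate), believing Talented, it pays 20.
Talented: no certificate nets 10; the certificate nets 20 − 1 = 19. Talented would deviate.
Ordinary: no certificate nets 10; the certificate nets 20 − 3 = 17. Ordinary would deviate.
A type deviates, so pooling fails.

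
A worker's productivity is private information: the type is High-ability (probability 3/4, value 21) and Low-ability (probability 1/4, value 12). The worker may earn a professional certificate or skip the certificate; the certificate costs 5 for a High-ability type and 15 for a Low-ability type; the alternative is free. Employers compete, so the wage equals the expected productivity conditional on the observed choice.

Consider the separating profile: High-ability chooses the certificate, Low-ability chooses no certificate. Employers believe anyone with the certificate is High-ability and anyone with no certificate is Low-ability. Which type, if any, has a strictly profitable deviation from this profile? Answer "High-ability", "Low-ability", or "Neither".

Neither

The certificate pays 21; no certificate pays 12.
High-ability: assigned the certificate, nets 21 − 5 = 16; deviating to no certificate nets 12.
Low-ability: assigned no certificate, nets 12; deviating to the certificate nets 21 − 15 = 6.
Both types strictly prefer their assigned action; no profitable deviation.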